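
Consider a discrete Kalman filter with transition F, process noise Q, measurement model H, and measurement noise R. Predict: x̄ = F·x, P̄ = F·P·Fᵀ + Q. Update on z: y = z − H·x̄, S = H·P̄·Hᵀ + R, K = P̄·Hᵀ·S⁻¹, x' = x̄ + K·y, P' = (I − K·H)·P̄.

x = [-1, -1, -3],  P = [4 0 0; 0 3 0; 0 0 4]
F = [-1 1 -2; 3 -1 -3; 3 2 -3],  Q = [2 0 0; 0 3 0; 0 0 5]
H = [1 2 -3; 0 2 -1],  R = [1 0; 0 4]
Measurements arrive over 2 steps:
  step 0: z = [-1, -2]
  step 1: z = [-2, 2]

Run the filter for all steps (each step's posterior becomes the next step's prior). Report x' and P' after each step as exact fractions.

step 0: x' = [74757/12058, 6403/12058, 16567/6029], P' = [295763/12058 74631/12058 74257/6029; 74631/12058 45861/12058 28239/6029; 74257/6029 28239/6029 133850/18087]
step 1: x' = [-872763975/360795968, 44852791/27753536, 171150505/180397984], P' = [1623639361/360795968 7008431/27753536 849132499/541193952; 7008431/27753536 57546797/27753536 63457981/41630304; 849132499/541193952 63457981/41630304 1343999273/811790928]

step 0: x̄ = F·x = [6, 7, 4]
step 0: P̄ = F·P·Fᵀ + Q = [25 9 18; 9 78 66; 18 66 89]
step 0: y = z − H·x̄ = [-9, -12]
step 0: S = H·P̄·Hᵀ + R = [275 51; 51 141]
step 0: K = P̄·Hᵀ·S⁻¹ = [-517/12058 187/12058; -3081/12058 8811/12058; -3115/6029 8896/18087]
step 0: x' = x̄ + K·y = [74757/12058, 6403/12058, 16567/6029]
step 0: P' = (I − K·H)·P̄ = [295763/12058 74631/12058 74257/6029; 74631/12058 45861/12058 28239/6029; 74257/6029 28239/6029 133850/18087]
step 1: x̄ = F·x = [-67311/6029, 59233/6029, 137675/12058]
step 1: P̄ = F·P·Fᵀ + Q = [1412333/18087 -300623/6029 -513212/6029; -300623/6029 382416/6029 377226/6029; -513212/6029 377226/6029 1253285/12058]
step 1: y = z − H·x̄ = [286599/12058, -75141/12058]
step 1: S = H·P̄·Hᵀ + R = [29977927/36174 607499/12058; 607499/12058 1343037/12058]
step 1: K = P̄·Hᵀ·S⁻¹ = [1763829/5914688 -287901845/1082387904; -78917/454976 54591205/83260608; -3097681/8872032 565430993/1623581856]
step 1: x' = x̄ + K·y = [-872763975/360795968, 44852791/27753536, 171150505/180397984]
step 1: P' = (I − K·H)·P̄ = [1623639361/360795968 7008431/27753536 849132499/541193952; 7008431/27753536 57546797/27753536 63457981/41630304; 849132499/541193952 63457981/41630304 1343999273/811790928]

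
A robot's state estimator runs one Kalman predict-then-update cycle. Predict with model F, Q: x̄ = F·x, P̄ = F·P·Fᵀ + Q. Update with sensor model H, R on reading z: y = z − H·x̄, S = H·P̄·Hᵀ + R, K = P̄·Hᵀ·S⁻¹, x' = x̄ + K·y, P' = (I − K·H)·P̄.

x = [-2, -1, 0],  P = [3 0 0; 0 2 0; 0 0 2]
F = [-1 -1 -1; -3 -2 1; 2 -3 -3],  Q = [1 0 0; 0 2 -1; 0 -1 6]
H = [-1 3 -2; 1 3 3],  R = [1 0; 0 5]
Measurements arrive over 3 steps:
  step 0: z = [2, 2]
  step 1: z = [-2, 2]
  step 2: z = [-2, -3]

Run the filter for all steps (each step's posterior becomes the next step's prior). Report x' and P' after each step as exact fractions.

step 0: x' = [77719/123230, 181697/246460, -27839/123230], P' = [335857/123230 14949/61615 -124617/123230; 14949/61615 36579/246460 41/61615; -124617/123230 41/61615 75357/123230]
step 1: x' = [5941174658/51725738641, -9974177759/51725738641, 33814450582/51725738641], P' = [68319329147/51725738641 7316098308/51725738641 -23928899097/51725738641; 7316098308/51725738641 7180753278/51725738641 1887529736/51725738641; -23928899097/51725738641 1887529736/51725738641 20242534388/51725738641]
step 2: x' = [-1147699048410109/1383797731562550, -586506023672063/691898865781275, 186020137065829/1383797731562550], P' = [906448090199482/691898865781275 96229534521898/691898865781275 -635668119267209/1383797731562550; 96229534521898/691898865781275 95687221724947/691898865781275 25753973352737/691898865781275; -635668119267209/1383797731562550 25753973352737/691898865781275 540132695539979/1383797731562550]

step 0: x̄ = F·x = [3, 8, -1]
step 0: P̄ = F·P·Fᵀ + Q = [8 11 6; 11 39 -13; 6 -13 54]
step 0: y = z − H·x̄ = [-21, -22]
step 0: S = H·P̄·Hᵀ + R = [690 -50; -50 718]
step 0: K = P̄·Hᵀ·S⁻¹ = [3071/123230 1034/12323; 49613/246460 6801/49292; -25851/123230 2034/12323]
step 0: x' = x̄ + K·y = [77719/123230, 181697/246460, -27839/123230]
step 0: P' = (I − K·H)·P̄ = [335857/123230 14949/61615 -124617/123230; 14949/61615 36579/246460 41/61615; -124617/123230 41/61615 75357/123230]
step 1: x̄ = F·x = [-281457/246460, -442693/123230, -67181/246460]
step 1: P̄ = F·P·Fᵀ + Q = [726919/246460 869131/123230 -970003/246460; 869131/123230 2261919/61615 -3475757/123230; -970003/246460 -3475757/123230 8127461/246460]
step 1: y = z − H·x̄ = [1747419/246460, 1816039/123230]
step 1: S = H·P̄·Hᵀ + R = [184020891/246460 3983218/61615; 3983218/61615 18008877/123230]
step 1: K = P̄·Hᵀ·S⁻¹ = [1486763971/51725738641 3696185356/51725738641; 10451102054/51725738641 6904189470/51725738641; -10893580471/51725738641 8492258655/51725738641]
step 1: x' = x̄ + K·y = [5941174658/51725738641, -9974177759/51725738641, 33814450582/51725738641]
step 1: P' = (I − K·H)·P̄ = [68319329147/51725738641 7316098308/51725738641 -23928899097/51725738641; 7316098308/51725738641 7180753278/51725738641 1887529736/51725738641; -23928899097/51725738641 1887529736/51725738641 20242534388/51725738641]
step 2: x̄ = F·x = [-29781447481/51725738641, 35939282126/51725738641, -59638469153/51725738641]
step 2: P̄ = F·P·Fᵀ + Q = [118017813348/51725738641 189687182691/51725738641 -59656417669/51725738641; 189687182691/51725738641 991107442439/51725738641 -700259606338/51725738641; -59656417669/51725738641 -700259606338/51725738641 1063770482144/51725738641]
step 2: y = z − H·x̄ = [-360327709447/51725738641, -54298207361/51725738641]
step 2: S = H·P̄·Hᵀ + R = [20371158971750/51725738641 616829545070/51725738641; 616829545070/51725738641 7046059503848/51725738641]
step 2: K = P̄·Hᵀ·S⁻¹ = [17908632633421/691898865781275 19330761189149/276759546312510; 139324183947469/691898865781275 18422124790198/138379773156255; -290073431696327/1383797731562550 22785076149383/138379773156255]
step 2: x' = x̄ + K·y = [-1147699048410109/1383797731562550, -586506023672063/691898865781275, 186020137065829/1383797731562550]
step 2: P' = (I − K·H)·P̄ = [906448090199482/691898865781275 96229534521898/691898865781275 -635668119267209/1383797731562550; 96229534521898/691898865781275 95687221724947/691898865781275 25753973352737/691898865781275; -635668119267209/1383797731562550 25753973352737/691898865781275 540132695539979/1383797731562550]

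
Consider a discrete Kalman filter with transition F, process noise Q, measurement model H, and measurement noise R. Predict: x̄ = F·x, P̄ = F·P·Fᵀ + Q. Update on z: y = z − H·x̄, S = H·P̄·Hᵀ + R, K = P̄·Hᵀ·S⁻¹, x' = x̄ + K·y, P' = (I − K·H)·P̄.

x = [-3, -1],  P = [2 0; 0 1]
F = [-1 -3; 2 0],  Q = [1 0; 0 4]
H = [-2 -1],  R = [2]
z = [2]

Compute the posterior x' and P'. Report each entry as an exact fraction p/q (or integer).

x' = [58/23, -154/23]
P' = [76/23 -132/23; -132/23 268/23]

x̄ = F·x = [6, -6]
P̄ = F·P·Fᵀ + Q = [12 -4; -4 12]
y = z − H·x̄ = [8]
S = H·P̄·Hᵀ + R = [46]
K = P̄·Hᵀ·S⁻¹ = [-10/23; -2/23]
x' = x̄ + K·y = [58/23, -154/23]
P' = (I − K·H)·P̄ = [76/23 -132/23; -132/23 268/23]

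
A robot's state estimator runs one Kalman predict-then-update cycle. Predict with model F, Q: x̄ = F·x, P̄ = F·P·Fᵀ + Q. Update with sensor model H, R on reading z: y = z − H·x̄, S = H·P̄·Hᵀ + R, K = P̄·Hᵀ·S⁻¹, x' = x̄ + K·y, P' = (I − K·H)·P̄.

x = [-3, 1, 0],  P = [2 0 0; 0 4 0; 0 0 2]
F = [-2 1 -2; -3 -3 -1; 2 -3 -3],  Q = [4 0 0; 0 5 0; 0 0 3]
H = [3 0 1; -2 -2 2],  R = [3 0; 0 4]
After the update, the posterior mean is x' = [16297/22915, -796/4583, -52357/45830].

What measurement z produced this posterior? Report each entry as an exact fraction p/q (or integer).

z = [1, -3]

x̄ = F·x = [7, 6, -9]
P̄ = F·P·Fᵀ + Q = [24 4 -8; 4 61 30; -8 30 65]
S = H·P̄·Hᵀ + R = [236 -130; -130 460]
K = P̄·Hᵀ·S⁻¹ = [1004/4583 -2168/22915; 511/4583 -553/4583; 1502/4583 12813/45830]
x' − x̄ = [-144108/22915, -28294/4583, 360113/45830] = K·y
y = (KᵀK)⁻¹·Kᵀ·(x' − x̄) = [-11, 41]
z = y + H·x̄ = [-11, 41] + [12, -44] = [1, -3]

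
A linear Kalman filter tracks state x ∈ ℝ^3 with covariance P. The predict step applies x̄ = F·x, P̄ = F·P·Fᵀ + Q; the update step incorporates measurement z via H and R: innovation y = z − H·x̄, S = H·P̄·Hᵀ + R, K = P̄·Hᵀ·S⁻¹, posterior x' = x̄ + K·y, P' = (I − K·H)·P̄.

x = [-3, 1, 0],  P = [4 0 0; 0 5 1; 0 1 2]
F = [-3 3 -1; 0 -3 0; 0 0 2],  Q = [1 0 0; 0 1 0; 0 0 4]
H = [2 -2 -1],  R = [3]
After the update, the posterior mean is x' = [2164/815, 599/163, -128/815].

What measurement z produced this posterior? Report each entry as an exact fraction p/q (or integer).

x̄ = F·x = [12, -3, 0]
P̄ = F·P·Fᵀ + Q = [78 -42 2; -42 46 -6; 2 -6 12]
S = H·P̄·Hᵀ + R = [815]
K = P̄·Hᵀ·S⁻¹ = [238/815; -34/163; 4/815]
x' − x̄ = [-7616/815, 1088/163, -128/815] = K·y
y = (KᵀK)⁻¹·Kᵀ·(x' − x̄) = [-32]
z = y + H·x̄ = [-32] + [30] = [-2]

z = [-2]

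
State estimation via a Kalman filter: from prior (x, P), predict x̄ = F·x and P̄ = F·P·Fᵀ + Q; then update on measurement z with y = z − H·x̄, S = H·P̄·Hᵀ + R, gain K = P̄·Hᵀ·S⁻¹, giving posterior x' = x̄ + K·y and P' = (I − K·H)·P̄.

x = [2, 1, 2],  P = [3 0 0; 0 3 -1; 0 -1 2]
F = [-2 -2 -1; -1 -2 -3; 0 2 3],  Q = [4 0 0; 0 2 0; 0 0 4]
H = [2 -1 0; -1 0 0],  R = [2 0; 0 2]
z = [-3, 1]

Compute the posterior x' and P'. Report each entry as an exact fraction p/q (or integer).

x̄ = F·x = [-8, -10, 8]
P̄ = F·P·Fᵀ + Q = [26 16 -10; 16 23 -18; -10 -18 22]
y = z − H·x̄ = [3, -7]
S = H·P̄·Hᵀ + R = [65 -36; -36 28]
K = P̄·Hᵀ·S⁻¹ = [18/131 -197/262; -81/131 -179/131; 76/131 289/262]
x' = x̄ + K·y = [-609/262, -300/131, 529/262]
P' = (I − K·H)·P̄ = [197/131 358/131 -289/131; 358/131 878/131 -730/131; -289/131 -730/131 1589/131]

x' = [-609/262, -300/131, 529/262]
P' = [197/131 358/131 -289/131; 358/131 878/131 -730/131; -289/131 -730/131 1589/131]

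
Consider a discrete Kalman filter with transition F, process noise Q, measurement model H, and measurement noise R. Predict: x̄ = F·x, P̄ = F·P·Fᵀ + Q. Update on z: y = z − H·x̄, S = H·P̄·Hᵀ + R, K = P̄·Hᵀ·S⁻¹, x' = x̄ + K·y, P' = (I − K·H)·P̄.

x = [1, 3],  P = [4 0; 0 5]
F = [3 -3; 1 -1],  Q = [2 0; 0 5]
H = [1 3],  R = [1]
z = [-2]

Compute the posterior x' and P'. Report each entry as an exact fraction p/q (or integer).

x̄ = F·x = [-6, -2]
P̄ = F·P·Fᵀ + Q = [83 27; 27 14]
y = z − H·x̄ = [10]
S = H·P̄·Hᵀ + R = [372]
K = P̄·Hᵀ·S⁻¹ = [41/93; 23/124]
x' = x̄ + K·y = [-148/93, -9/62]
P' = (I − K·H)·P̄ = [995/93 -106/31; -106/31 149/124]

x' = [-148/93, -9/62]
P' = [995/93 -106/31; -106/31 149/124]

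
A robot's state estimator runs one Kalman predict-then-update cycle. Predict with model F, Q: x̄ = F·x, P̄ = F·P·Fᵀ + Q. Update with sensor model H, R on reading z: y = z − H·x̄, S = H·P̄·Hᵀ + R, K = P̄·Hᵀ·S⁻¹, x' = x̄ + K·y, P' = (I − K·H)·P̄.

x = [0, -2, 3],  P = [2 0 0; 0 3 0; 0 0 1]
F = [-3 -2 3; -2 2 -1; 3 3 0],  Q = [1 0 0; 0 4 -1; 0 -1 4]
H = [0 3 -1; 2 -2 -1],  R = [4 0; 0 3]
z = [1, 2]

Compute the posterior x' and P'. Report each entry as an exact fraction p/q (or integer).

x̄ = F·x = [13, -7, -6]
P̄ = F·P·Fᵀ + Q = [40 -3 -36; -3 25 5; -36 5 49]
y = z − H·x̄ = [16, -44]
S = H·P̄·Hᵀ + R = [248 -52; -52 500]
K = P̄·Hᵀ·S⁻¹ = [4961/30324 7915/30324; 7957/30324 -718/7581; -5953/30324 -2141/7581]
x' = x̄ + K·y = [1492/361, 493/361, 1186/361]
P' = (I − K·H)·P̄ = [113383/30324 44573/30324 113875/30324; 44573/30324 12959/15162 22963/15162; 113875/30324 22963/15162 80795/15162]

x' = [1492/361, 493/361, 1186/361]
P' = [113383/30324 44573/30324 113875/30324; 44573/30324 12959/15162 22963/15162; 113875/30324 22963/15162 80795/15162]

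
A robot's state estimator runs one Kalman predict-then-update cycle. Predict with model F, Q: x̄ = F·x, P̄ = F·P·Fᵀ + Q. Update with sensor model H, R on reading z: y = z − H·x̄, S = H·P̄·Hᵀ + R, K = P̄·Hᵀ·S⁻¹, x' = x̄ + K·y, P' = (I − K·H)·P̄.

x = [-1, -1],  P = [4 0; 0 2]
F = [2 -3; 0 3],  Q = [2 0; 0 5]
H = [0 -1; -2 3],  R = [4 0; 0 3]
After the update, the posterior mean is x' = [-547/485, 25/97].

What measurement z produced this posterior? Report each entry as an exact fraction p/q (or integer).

z = [-1, 3]

x̄ = F·x = [1, -3]
P̄ = F·P·Fᵀ + Q = [36 -18; -18 23]
S = H·P̄·Hᵀ + R = [27 -105; -105 570]
K = P̄·Hᵀ·S⁻¹ = [-66/97 -168/485; -139/291 28/291]
x' − x̄ = [-1032/485, 316/97] = K·y
y = (KᵀK)⁻¹·Kᵀ·(x' − x̄) = [-4, 14]
z = y + H·x̄ = [-4, 14] + [3, -11] = [-1, 3]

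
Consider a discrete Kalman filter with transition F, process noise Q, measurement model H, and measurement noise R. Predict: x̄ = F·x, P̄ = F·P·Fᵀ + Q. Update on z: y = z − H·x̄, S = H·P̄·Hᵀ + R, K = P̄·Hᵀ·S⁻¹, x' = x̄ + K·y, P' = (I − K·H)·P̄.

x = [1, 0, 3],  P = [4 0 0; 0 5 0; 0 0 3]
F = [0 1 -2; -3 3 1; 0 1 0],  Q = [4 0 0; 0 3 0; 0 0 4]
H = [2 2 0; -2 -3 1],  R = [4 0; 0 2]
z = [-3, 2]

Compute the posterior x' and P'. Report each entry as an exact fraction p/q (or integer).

x̄ = F·x = [-6, 0, 0]
P̄ = F·P·Fᵀ + Q = [21 9 5; 9 87 15; 5 15 9]
y = z − H·x̄ = [9, -10]
S = H·P̄·Hᵀ + R = [508 -656; -656 876]
K = P̄·Hᵀ·S⁻¹ = [661/917 428/917; -312/917 -510/917; 304/917 359/1834]
x' = x̄ + K·y = [-3833/917, 2292/917, 941/917]
P' = (I − K·H)·P̄ = [6989/917 -5667/917 -2167/917; -5667/917 5043/917 2775/917; -2167/917 2775/917 4350/917]

x' = [-3833/917, 2292/917, 941/917]
P' = [6989/917 -5667/917 -2167/917; -5667/917 5043/917 2775/917; -2167/917 2775/917 4350/917]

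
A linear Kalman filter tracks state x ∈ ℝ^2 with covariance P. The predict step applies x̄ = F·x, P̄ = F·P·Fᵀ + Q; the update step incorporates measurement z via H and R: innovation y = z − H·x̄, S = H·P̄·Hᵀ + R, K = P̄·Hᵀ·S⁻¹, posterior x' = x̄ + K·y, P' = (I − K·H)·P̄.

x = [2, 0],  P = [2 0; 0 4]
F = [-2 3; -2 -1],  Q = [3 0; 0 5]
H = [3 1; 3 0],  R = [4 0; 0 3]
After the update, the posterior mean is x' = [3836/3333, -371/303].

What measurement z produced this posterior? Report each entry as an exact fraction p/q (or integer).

x̄ = F·x = [-4, -4]
P̄ = F·P·Fᵀ + Q = [47 -4; -4 17]
S = H·P̄·Hᵀ + R = [420 411; 411 426]
K = P̄·Hᵀ·S⁻¹ = [137/3333 971/3333; 214/303 -215/303]
x' − x̄ = [17168/3333, 841/303] = K·y
y = (KᵀK)⁻¹·Kᵀ·(x' − x̄) = [19, 15]
z = y + H·x̄ = [19, 15] + [-16, -12] = [3, 3]

z = [3, 3]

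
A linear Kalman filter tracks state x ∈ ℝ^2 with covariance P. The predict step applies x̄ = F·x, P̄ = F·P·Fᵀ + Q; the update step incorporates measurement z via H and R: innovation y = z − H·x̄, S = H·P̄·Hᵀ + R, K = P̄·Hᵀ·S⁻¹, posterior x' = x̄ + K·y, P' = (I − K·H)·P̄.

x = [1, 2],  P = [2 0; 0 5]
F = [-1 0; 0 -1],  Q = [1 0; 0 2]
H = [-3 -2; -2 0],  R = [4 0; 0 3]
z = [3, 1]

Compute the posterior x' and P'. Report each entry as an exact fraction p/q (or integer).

x' = [-87/187, -178/187]
P' = [96/187 -126/187; -126/187 329/187]

x̄ = F·x = [-1, -2]
P̄ = F·P·Fᵀ + Q = [3 0; 0 7]
y = z − H·x̄ = [-4, -1]
S = H·P̄·Hᵀ + R = [59 18; 18 15]
K = P̄·Hᵀ·S⁻¹ = [-9/187 -64/187; -70/187 84/187]
x' = x̄ + K·y = [-87/187, -178/187]
P' = (I − K·H)·P̄ = [96/187 -126/187; -126/187 329/187]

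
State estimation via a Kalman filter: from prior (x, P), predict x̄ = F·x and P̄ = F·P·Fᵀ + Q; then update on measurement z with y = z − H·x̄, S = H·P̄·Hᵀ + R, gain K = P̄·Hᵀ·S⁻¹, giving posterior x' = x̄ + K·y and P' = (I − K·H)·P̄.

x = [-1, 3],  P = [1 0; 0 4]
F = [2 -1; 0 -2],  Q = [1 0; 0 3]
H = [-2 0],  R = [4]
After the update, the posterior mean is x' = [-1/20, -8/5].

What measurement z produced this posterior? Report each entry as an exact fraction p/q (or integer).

x̄ = F·x = [-5, -6]
P̄ = F·P·Fᵀ + Q = [9 8; 8 19]
S = H·P̄·Hᵀ + R = [40]
K = P̄·Hᵀ·S⁻¹ = [-9/20; -2/5]
x' − x̄ = [99/20, 22/5] = K·y
y = (KᵀK)⁻¹·Kᵀ·(x' − x̄) = [-11]
z = y + H·x̄ = [-11] + [10] = [-1]

z = [-1]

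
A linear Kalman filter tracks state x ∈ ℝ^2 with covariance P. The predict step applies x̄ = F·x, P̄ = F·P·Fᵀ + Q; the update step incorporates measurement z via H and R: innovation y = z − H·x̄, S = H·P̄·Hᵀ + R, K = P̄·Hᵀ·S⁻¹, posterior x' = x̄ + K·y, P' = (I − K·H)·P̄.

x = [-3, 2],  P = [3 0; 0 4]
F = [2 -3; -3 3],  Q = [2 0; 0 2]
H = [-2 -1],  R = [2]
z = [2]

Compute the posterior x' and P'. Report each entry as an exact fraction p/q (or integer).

x' = [-290/51, 464/51]
P' = [434/51 -776/51; -776/51 1466/51]

x̄ = F·x = [-12, 15]
P̄ = F·P·Fᵀ + Q = [50 -54; -54 65]
y = z − H·x̄ = [-7]
S = H·P̄·Hᵀ + R = [51]
K = P̄·Hᵀ·S⁻¹ = [-46/51; 43/51]
x' = x̄ + K·y = [-290/51, 464/51]
P' = (I − K·H)·P̄ = [434/51 -776/51; -776/51 1466/51]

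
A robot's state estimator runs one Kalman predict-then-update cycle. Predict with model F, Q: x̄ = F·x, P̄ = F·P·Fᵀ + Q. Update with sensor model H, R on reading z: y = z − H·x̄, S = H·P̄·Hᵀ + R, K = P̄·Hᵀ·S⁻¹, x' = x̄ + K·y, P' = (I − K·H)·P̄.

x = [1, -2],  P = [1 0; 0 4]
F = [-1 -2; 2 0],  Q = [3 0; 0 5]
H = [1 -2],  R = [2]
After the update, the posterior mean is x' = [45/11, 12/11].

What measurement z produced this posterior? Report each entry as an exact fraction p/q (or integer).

x̄ = F·x = [3, 2]
P̄ = F·P·Fᵀ + Q = [20 -2; -2 9]
S = H·P̄·Hᵀ + R = [66]
K = P̄·Hᵀ·S⁻¹ = [4/11; -10/33]
x' − x̄ = [12/11, -10/11] = K·y
y = (KᵀK)⁻¹·Kᵀ·(x' − x̄) = [3]
z = y + H·x̄ = [3] + [-1] = [2]

z = [2]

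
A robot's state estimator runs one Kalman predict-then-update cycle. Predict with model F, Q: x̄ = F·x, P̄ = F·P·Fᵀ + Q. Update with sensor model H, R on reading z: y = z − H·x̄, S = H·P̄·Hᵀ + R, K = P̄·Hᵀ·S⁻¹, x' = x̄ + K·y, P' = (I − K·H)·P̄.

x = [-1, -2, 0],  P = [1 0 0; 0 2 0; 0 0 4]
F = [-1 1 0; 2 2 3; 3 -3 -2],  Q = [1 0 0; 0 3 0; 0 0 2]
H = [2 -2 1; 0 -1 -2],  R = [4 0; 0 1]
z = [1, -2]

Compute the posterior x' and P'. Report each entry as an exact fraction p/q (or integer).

x' = [-12016/8907, -20497/17814, 4626/2969]
P' = [15200/8907 23663/17814 -2187/2969; 23663/17814 60707/35628 -4821/5938; -2187/2969 -4821/5938 1881/2969]

x̄ = F·x = [-1, -6, 3]
P̄ = F·P·Fᵀ + Q = [4 2 -9; 2 51 -30; -9 -30 45]
y = z − H·x̄ = [-12, -2]
S = H·P̄·Hᵀ + R = [337 -46; -46 112]
K = P̄·Hᵀ·S⁻¹ = [44/8907 2581/17814; -6961/17814 -2855/35628; 582/2969 -2703/5938]
x' = x̄ + K·y = [-12016/8907, -20497/17814, 4626/2969]
P' = (I − K·H)·P̄ = [15200/8907 23663/17814 -2187/2969; 23663/17814 60707/35628 -4821/5938; -2187/2969 -4821/5938 1881/2969]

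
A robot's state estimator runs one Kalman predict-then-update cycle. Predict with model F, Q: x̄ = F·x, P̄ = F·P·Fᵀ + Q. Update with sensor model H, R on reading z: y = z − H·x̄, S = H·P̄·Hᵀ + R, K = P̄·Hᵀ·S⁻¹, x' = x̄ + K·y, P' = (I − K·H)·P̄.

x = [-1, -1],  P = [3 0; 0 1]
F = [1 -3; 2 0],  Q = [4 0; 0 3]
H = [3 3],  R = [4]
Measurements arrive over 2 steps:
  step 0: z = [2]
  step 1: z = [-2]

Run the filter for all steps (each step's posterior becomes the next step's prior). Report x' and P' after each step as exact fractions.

step 0: x' = [914/391, -656/391], P' = [1900/391 -1812/391; -1812/391 1896/391]
step 1: x' = [-648178/627217, 249916/627217], P' = [1511384/627217 -1327096/627217; -1327096/627217 1420876/627217]

step 0: x̄ = F·x = [2, -2]
step 0: P̄ = F·P·Fᵀ + Q = [16 6; 6 15]
step 0: y = z − H·x̄ = [2]
step 0: S = H·P̄·Hᵀ + R = [391]
step 0: K = P̄·Hᵀ·S⁻¹ = [66/391; 63/391]
step 0: x' = x̄ + K·y = [914/391, -656/391]
step 0: P' = (I − K·H)·P̄ = [1900/391 -1812/391; -1812/391 1896/391]
step 1: x̄ = F·x = [2882/391, 1828/391]
step 1: P̄ = F·P·Fᵀ + Q = [31400/391 14672/391; 14672/391 8773/391]
step 1: y = z − H·x̄ = [-14912/391]
step 1: S = H·P̄·Hᵀ + R = [627217/391]
step 1: K = P̄·Hᵀ·S⁻¹ = [138216/627217; 70335/627217]
step 1: x' = x̄ + K·y = [-648178/627217, 249916/627217]
step 1: P' = (I − K·H)·P̄ = [1511384/627217 -1327096/627217; -1327096/627217 1420876/627217]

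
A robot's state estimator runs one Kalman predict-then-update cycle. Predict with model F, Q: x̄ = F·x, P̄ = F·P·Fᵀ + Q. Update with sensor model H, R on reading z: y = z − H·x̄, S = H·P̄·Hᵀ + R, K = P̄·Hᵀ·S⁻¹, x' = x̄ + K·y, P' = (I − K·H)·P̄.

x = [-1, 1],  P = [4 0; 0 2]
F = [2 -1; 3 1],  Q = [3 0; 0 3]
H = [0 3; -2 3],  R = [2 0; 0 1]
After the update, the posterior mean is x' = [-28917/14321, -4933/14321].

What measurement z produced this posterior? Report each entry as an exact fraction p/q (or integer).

z = [-1, 3]

x̄ = F·x = [-3, -2]
P̄ = F·P·Fᵀ + Q = [21 22; 22 41]
S = H·P̄·Hᵀ + R = [371 237; 237 190]
K = P̄·Hᵀ·S⁻¹ = [6852/14321 -6738/14321; 4647/14321 158/14321]
x' − x̄ = [14046/14321, 23709/14321] = K·y
y = (KᵀK)⁻¹·Kᵀ·(x' − x̄) = [5, 3]
z = y + H·x̄ = [5, 3] + [-6, 0] = [-1, 3]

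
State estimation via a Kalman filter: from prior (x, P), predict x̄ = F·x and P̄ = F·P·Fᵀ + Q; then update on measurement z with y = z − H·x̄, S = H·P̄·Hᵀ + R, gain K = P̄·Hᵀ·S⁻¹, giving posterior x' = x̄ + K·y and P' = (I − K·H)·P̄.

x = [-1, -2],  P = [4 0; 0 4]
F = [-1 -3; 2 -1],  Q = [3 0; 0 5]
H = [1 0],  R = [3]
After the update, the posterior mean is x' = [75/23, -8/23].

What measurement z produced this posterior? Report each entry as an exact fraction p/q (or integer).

x̄ = F·x = [7, 0]
P̄ = F·P·Fᵀ + Q = [43 4; 4 25]
S = H·P̄·Hᵀ + R = [46]
K = P̄·Hᵀ·S⁻¹ = [43/46; 2/23]
x' − x̄ = [-86/23, -8/23] = K·y
y = (KᵀK)⁻¹·Kᵀ·(x' − x̄) = [-4]
z = y + H·x̄ = [-4] + [7] = [3]

z = [3]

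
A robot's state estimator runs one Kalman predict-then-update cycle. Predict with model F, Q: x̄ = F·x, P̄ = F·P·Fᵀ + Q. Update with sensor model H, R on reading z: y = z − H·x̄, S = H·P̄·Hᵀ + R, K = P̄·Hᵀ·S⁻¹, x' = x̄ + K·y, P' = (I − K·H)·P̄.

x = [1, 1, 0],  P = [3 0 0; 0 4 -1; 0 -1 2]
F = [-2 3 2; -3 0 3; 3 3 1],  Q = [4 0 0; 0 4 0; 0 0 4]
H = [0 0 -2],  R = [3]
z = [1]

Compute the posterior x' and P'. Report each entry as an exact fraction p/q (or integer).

x' = [-83/255, 1/17, -36/85]
P' = [11564/255 461/17 13/85; 461/17 593/17 -6/17; 13/85 -6/17 63/85]

x̄ = F·x = [1, -3, 6]
P̄ = F·P·Fᵀ + Q = [48 21 13; 21 49 -30; 13 -30 63]
y = z − H·x̄ = [13]
S = H·P̄·Hᵀ + R = [255]
K = P̄·Hᵀ·S⁻¹ = [-26/255; 4/17; -42/85]
x' = x̄ + K·y = [-83/255, 1/17, -36/85]
P' = (I − K·H)·P̄ = [11564/255 461/17 13/85; 461/17 593/17 -6/17; 13/85 -6/17 63/85]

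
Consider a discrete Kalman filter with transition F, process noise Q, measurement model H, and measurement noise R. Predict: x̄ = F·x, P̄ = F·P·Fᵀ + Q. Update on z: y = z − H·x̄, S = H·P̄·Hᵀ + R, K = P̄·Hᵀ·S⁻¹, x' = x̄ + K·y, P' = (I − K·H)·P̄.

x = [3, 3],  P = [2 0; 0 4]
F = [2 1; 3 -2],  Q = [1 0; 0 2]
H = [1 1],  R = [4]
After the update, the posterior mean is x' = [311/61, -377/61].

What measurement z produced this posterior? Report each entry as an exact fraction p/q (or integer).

x̄ = F·x = [9, 3]
P̄ = F·P·Fᵀ + Q = [13 4; 4 36]
S = H·P̄·Hᵀ + R = [61]
K = P̄·Hᵀ·S⁻¹ = [17/61; 40/61]
x' − x̄ = [-238/61, -560/61] = K·y
y = (KᵀK)⁻¹·Kᵀ·(x' − x̄) = [-14]
z = y + H·x̄ = [-14] + [12] = [-2]

z = [-2]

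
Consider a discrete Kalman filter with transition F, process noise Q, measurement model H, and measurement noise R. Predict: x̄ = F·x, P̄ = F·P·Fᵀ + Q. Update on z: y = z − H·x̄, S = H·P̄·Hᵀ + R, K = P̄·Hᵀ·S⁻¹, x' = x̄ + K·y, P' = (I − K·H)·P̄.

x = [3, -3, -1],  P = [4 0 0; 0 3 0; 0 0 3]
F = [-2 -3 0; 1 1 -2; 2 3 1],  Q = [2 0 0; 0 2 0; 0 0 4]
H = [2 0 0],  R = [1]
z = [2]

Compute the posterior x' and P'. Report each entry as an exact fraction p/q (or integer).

x̄ = F·x = [3, 2, -4]
P̄ = F·P·Fᵀ + Q = [45 -17 -43; -17 21 11; -43 11 50]
y = z − H·x̄ = [-4]
S = H·P̄·Hᵀ + R = [181]
K = P̄·Hᵀ·S⁻¹ = [90/181; -34/181; -86/181]
x' = x̄ + K·y = [183/181, 498/181, -380/181]
P' = (I − K·H)·P̄ = [45/181 -17/181 -43/181; -17/181 2645/181 -933/181; -43/181 -933/181 1654/181]

x' = [183/181, 498/181, -380/181]
P' = [45/181 -17/181 -43/181; -17/181 2645/181 -933/181; -43/181 -933/181 1654/181]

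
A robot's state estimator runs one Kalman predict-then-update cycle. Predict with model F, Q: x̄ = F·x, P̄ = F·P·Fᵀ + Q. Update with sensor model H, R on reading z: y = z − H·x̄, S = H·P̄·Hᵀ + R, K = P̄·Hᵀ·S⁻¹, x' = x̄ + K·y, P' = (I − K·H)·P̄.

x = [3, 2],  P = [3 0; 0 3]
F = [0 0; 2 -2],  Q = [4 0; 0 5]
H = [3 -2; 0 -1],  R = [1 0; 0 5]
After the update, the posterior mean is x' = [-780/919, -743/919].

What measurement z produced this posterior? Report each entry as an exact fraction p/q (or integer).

x̄ = F·x = [0, 2]
P̄ = F·P·Fᵀ + Q = [4 0; 0 29]
S = H·P̄·Hᵀ + R = [153 58; 58 34]
K = P̄·Hᵀ·S⁻¹ = [204/919 -348/919; -145/919 -1073/1838]
x' − x̄ = [-780/919, -2581/919] = K·y
y = (KᵀK)⁻¹·Kᵀ·(x' − x̄) = [3, 4]
z = y + H·x̄ = [3, 4] + [-4, -2] = [-1, 2]

z = [-1, 2]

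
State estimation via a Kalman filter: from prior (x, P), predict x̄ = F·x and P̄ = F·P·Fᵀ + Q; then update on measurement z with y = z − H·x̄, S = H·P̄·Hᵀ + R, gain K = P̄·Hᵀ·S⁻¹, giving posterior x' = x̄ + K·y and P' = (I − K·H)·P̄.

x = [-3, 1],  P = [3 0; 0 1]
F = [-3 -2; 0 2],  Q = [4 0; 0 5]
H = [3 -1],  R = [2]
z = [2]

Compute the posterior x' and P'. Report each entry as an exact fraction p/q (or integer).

x' = [597/350, 151/50]
P' = [369/350 127/50; 127/50 387/50]

x̄ = F·x = [7, 2]
P̄ = F·P·Fᵀ + Q = [35 -4; -4 9]
y = z − H·x̄ = [-17]
S = H·P̄·Hᵀ + R = [350]
K = P̄·Hᵀ·S⁻¹ = [109/350; -3/50]
x' = x̄ + K·y = [597/350, 151/50]
P' = (I − K·H)·P̄ = [369/350 127/50; 127/50 387/50]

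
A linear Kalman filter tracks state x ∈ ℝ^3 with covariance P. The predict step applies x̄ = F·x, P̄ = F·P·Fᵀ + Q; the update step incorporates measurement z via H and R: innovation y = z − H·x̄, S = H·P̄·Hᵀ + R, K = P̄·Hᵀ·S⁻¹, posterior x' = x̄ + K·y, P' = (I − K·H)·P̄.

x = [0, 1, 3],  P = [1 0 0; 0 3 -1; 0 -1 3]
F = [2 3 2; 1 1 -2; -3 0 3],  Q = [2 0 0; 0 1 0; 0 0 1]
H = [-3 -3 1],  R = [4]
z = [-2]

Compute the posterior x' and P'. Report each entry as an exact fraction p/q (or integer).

x̄ = F·x = [9, -5, 9]
P̄ = F·P·Fᵀ + Q = [33 3 3; 3 21 -24; 3 -24 37]
y = z − H·x̄ = [1]
S = H·P̄·Hᵀ + R = [707]
K = P̄·Hᵀ·S⁻¹ = [-15/101; -96/707; 100/707]
x' = x̄ + K·y = [894/101, -3631/707, 6463/707]
P' = (I − K·H)·P̄ = [1758/101 -1137/101 1803/101; -1137/101 5631/707 -7368/707; 1803/101 -7368/707 16159/707]

x' = [894/101, -3631/707, 6463/707]
P' = [1758/101 -1137/101 1803/101; -1137/101 5631/707 -7368/707; 1803/101 -7368/707 16159/707]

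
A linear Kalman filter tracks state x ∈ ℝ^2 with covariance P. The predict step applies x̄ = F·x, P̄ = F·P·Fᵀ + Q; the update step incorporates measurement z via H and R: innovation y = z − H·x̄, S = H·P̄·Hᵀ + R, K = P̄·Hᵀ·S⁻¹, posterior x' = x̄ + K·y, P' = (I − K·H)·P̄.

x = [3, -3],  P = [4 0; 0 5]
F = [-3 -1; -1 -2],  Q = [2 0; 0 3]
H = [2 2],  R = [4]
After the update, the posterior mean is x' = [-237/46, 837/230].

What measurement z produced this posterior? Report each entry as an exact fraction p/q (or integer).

z = [-3]

x̄ = F·x = [-6, 3]
P̄ = F·P·Fᵀ + Q = [43 22; 22 27]
S = H·P̄·Hᵀ + R = [460]
K = P̄·Hᵀ·S⁻¹ = [13/46; 49/230]
x' − x̄ = [39/46, 147/230] = K·y
y = (KᵀK)⁻¹·Kᵀ·(x' − x̄) = [3]
z = y + H·x̄ = [3] + [-6] = [-3]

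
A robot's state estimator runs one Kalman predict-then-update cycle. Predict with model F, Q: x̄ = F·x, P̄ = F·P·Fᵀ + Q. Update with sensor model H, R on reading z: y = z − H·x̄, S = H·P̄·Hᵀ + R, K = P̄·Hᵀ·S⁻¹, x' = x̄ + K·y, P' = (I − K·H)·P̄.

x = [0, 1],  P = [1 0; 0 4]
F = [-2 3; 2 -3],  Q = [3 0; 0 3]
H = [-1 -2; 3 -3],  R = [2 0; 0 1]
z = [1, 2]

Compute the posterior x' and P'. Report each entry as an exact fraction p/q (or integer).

x̄ = F·x = [3, -3]
P̄ = F·P·Fᵀ + Q = [43 -40; -40 43]
y = z − H·x̄ = [-2, -16]
S = H·P̄·Hᵀ + R = [57 249; 249 1495]
K = P̄·Hᵀ·S⁻¹ = [-3343/11607 830/3869; -6769/23214 -913/7738]
x' = x̄ + K·y = [1667/11607, -6140/11607]
P' = (I − K·H)·P̄ = [2782/11607 1952/11607; 1952/11607 4817/23214]

x' = [1667/11607, -6140/11607]
P' = [2782/11607 1952/11607; 1952/11607 4817/23214]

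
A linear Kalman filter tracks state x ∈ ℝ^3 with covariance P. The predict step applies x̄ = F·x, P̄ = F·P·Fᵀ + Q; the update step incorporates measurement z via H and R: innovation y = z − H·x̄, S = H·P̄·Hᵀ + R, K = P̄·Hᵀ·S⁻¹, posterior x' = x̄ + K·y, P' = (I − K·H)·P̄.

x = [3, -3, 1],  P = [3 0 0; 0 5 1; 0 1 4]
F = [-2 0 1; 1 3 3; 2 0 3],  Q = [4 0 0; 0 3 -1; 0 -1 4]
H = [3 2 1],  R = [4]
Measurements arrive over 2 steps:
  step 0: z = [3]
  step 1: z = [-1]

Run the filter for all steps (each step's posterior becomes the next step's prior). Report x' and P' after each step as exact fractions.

step 0: x̄ = F·x = [-5, -3, 9]
step 0: P̄ = F·P·Fᵀ + Q = [20 9 0; 9 105 50; 0 50 52]
step 0: y = z − H·x̄ = [15]
step 0: S = H·P̄·Hᵀ + R = [964]
step 0: K = P̄·Hᵀ·S⁻¹ = [39/482; 287/964; 38/241]
step 0: x' = x̄ + K·y = [-1825/482, 1413/964, 2739/241]
step 0: P' = (I − K·H)·P̄ = [3299/241 -6855/482 -2964/241; -6855/482 18851/964 1144/241; -2964/241 1144/241 6756/241]
step 1: x̄ = F·x = [4564/241, 33457/964, 6392/241]
step 1: P̄ = F·P·Fᵀ + Q = [32772/241 52487/241 18928/241; 52487/241 357935/964 30216/241; 18928/241 30216/241 39396/241]
step 1: y = z − H·x̄ = [-74107/482]
step 1: S = H·P̄·Hᵀ + R = [1557519/241]
step 1: K = P̄·Hᵀ·S⁻¹ = [222218/1557519; 733289/3115038; 52204/519173]
step 1: x' = x̄ + K·y = [-4669867/1557519, -2315285/1557519, 5743622/519173]
step 1: P' = (I − K·H)·P̄ = [6896984/1557519 1138972/1557519 -7360008/519173; 1138972/1557519 20516396/1557519 -14327710/519173; -7360008/519173 -14327710/519173 50944260/519173]

step 0: x' = [-1825/482, 1413/964, 2739/241], P' = [3299/241 -6855/482 -2964/241; -6855/482 18851/964 1144/241; -2964/241 1144/241 6756/241]
step 1: x' = [-4669867/1557519, -2315285/1557519, 5743622/519173], P' = [6896984/1557519 1138972/1557519 -7360008/519173; 1138972/1557519 20516396/1557519 -14327710/519173; -7360008/519173 -14327710/519173 50944260/519173]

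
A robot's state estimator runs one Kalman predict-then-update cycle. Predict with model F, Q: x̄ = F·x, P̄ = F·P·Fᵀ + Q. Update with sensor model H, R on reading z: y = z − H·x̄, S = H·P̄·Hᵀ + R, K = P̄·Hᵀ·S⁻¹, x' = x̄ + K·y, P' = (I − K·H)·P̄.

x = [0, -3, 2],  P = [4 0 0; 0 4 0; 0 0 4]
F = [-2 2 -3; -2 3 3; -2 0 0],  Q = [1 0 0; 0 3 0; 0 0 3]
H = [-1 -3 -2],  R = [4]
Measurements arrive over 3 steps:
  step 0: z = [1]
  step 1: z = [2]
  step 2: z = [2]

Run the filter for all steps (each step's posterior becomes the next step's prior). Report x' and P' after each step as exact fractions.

step 0: x' = [-3179/312, 203/104, 85/52], P' = [73343/1248 -9975/416 1407/208; -9975/416 6029/416 -1925/208; 1407/208 -1925/208 1109/104]
step 1: x' = [-74861012/6147957, 5925614/2049319, 1582234/2049319], P' = [1019854340/6147957 -104133856/2049319 -12943482/2049319; -104133856/2049319 105259052/6147957 545048/6147957; -12943482/2049319 545048/6147957 20147495/6147957]
step 2: x' = [-328034410585/186546551019, -103261569391/186546551019, 134064988658/186546551019], P' = [39564678925897/746186204076 -12317817622403/746186204076 -533218139371/373093102038; -12317817622403/746186204076 4995476899969/746186204076 -522016301779/373093102038; -533218139371/373093102038 -522016301779/373093102038 572595048802/186546551019]

step 0: x̄ = F·x = [-12, -3, 0]
step 0: P̄ = F·P·Fᵀ + Q = [69 4 16; 4 91 16; 16 16 19]
step 0: y = z − H·x̄ = [-20]
step 0: S = H·P̄·Hᵀ + R = [1248]
step 0: K = P̄·Hᵀ·S⁻¹ = [-113/1248; -103/416; -17/208]
step 0: x' = x̄ + K·y = [-3179/312, 203/104, 85/52]
step 0: P' = (I − K·H)·P̄ = [73343/1248 -9975/416 1407/208; -9975/416 6029/416 -1925/208; 1407/208 -1925/208 1109/104]
step 1: x̄ = F·x = [3023/156, 9715/312, 3179/156]
step 1: P̄ = F·P·Fᵀ + Q = [241511/312 308011/624 115931/312; 308011/624 629567/1248 211135/624; 115931/312 211135/624 74279/312]
step 1: y = z − H·x̄ = [16177/104]
step 1: S = H·P̄·Hᵀ + R = [6147957/416]
step 1: K = P̄·Hᵀ·S⁻¹ = [-1247186/6147957; -1116421/6147957; -774922/6147957]
step 1: x' = x̄ + K·y = [-74861012/6147957, 5925614/2049319, 1582234/2049319]
step 1: P' = (I − K·H)·P̄ = [1019854340/6147957 -104133856/2049319 -12943482/2049319; -104133856/2049319 105259052/6147957 545048/6147957; -12943482/2049319 545048/6147957 20147495/6147957]
step 2: x̄ = F·x = [171035602/6147957, 217292656/6147957, 149722024/6147957]
step 2: P̄ = F·P·Fᵀ + Q = [6714635596/6147957 7652024753/6147957 5096040956/6147957; 7652024753/6147957 9451115186/6147957 6186809444/6147957; 5096040956/6147957 6186809444/6147957 4097861231/6147957]
step 2: y = z − H·x̄ = [378217844/2049319]
step 2: S = H·P̄·Hᵀ + R = [248728734692/6147957]
step 2: K = P̄·Hᵀ·S⁻¹ = [-39862791767/248728734692; -48378989199/248728734692; -15926095875/124364367346]
step 2: x' = x̄ + K·y = [-328034410585/186546551019, -103261569391/186546551019, 134064988658/186546551019]
step 2: P' = (I − K·H)·P̄ = [39564678925897/746186204076 -12317817622403/746186204076 -533218139371/373093102038; -12317817622403/746186204076 4995476899969/746186204076 -522016301779/373093102038; -533218139371/373093102038 -522016301779/373093102038 572595048802/186546551019]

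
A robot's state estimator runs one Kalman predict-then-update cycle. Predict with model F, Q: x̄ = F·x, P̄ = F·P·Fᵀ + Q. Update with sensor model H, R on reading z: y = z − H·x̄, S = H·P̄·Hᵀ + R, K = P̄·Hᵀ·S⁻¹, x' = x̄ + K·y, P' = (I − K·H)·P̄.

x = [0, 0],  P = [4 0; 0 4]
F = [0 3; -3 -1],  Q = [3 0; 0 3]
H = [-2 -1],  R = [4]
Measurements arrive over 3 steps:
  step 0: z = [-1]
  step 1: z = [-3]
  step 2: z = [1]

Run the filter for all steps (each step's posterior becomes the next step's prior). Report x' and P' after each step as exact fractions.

step 0: x̄ = F·x = [0, 0]
step 0: P̄ = F·P·Fᵀ + Q = [39 -12; -12 43]
step 0: y = z − H·x̄ = [-1]
step 0: S = H·P̄·Hᵀ + R = [155]
step 0: K = P̄·Hᵀ·S⁻¹ = [-66/155; -19/155]
step 0: x' = x̄ + K·y = [66/155, 19/155]
step 0: P' = (I − K·H)·P̄ = [1689/155 -3114/155; -3114/155 6304/155]
step 1: x̄ = F·x = [57/155, -7/5]
step 1: P̄ = F·P·Fᵀ + Q = [57201/155 294/5; 294/5 106/5]
step 1: y = z − H·x̄ = [-568/155]
step 1: S = H·P̄·Hᵀ + R = [269166/155]
step 1: K = P̄·Hᵀ·S⁻¹ = [-20586/44861; -10757/134583]
step 1: x' = x̄ + K·y = [91935/44861, -148997/134583]
step 1: P' = (I − K·H)·P̄ = [150927/44861 -219510/44861; -219510/44861 1360088/134583]
step 2: x̄ = F·x = [-148997/44861, -678418/134583]
step 2: P̄ = F·P·Fᵀ + Q = [4214847/44861 615502/44861; 615502/44861 1887686/134583]
step 2: y = z − H·x̄ = [-1437817/134583]
step 2: S = H·P̄·Hᵀ + R = [60390206/134583]
step 2: K = P̄·Hᵀ·S⁻¹ = [-13567794/30195103; -2790349/30195103]
step 2: x' = x̄ + K·y = [44664375/30195103, -122399487/30195103]
step 2: P' = (I − K·H)·P̄ = [101299197/30195103 -148327218/30195103; -148327218/30195103 307815832/30195103]

step 0: x' = [66/155, 19/155], P' = [1689/155 -3114/155; -3114/155 6304/155]
step 1: x' = [91935/44861, -148997/134583], P' = [150927/44861 -219510/44861; -219510/44861 1360088/134583]
step 2: x' = [44664375/30195103, -122399487/30195103], P' = [101299197/30195103 -148327218/30195103; -148327218/30195103 307815832/30195103]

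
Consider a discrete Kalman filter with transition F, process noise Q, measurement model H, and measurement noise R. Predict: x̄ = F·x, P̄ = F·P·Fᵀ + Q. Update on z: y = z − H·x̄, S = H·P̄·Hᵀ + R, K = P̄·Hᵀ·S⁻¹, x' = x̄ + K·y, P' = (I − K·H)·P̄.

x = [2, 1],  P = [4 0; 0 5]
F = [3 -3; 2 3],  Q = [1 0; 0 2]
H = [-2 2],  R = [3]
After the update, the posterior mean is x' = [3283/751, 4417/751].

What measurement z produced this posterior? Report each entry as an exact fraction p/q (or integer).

z = [3]

x̄ = F·x = [3, 7]
P̄ = F·P·Fᵀ + Q = [82 -21; -21 63]
S = H·P̄·Hᵀ + R = [751]
K = P̄·Hᵀ·S⁻¹ = [-206/751; 168/751]
x' − x̄ = [1030/751, -840/751] = K·y
y = (KᵀK)⁻¹·Kᵀ·(x' − x̄) = [-5]
z = y + H·x̄ = [-5] + [8] = [3]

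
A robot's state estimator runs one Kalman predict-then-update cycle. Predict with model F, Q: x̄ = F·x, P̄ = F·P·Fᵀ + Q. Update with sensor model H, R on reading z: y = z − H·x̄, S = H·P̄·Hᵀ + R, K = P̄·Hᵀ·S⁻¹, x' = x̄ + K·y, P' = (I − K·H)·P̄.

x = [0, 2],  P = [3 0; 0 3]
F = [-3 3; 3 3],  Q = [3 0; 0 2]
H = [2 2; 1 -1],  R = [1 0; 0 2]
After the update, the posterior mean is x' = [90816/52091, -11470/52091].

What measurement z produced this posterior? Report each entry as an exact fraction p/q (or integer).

z = [3, 2]

x̄ = F·x = [6, 6]
P̄ = F·P·Fᵀ + Q = [57 0; 0 56]
S = H·P̄·Hᵀ + R = [453 2; 2 115]
K = P̄·Hᵀ·S⁻¹ = [12996/52091 25593/52091; 12992/52091 -25592/52091]
x' − x̄ = [-221730/52091, -324016/52091] = K·y
y = (KᵀK)⁻¹·Kᵀ·(x' − x̄) = [-21, 2]
z = y + H·x̄ = [-21, 2] + [24, 0] = [3, 2]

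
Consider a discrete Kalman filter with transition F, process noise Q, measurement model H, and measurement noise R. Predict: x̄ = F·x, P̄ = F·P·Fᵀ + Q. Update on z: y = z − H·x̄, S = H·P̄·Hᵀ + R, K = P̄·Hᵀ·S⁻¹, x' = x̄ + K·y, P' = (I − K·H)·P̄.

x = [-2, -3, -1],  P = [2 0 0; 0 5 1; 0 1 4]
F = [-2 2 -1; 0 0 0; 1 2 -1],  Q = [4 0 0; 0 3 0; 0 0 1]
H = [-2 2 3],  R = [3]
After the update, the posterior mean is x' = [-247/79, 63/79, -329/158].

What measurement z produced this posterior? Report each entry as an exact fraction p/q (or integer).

z = [2]

x̄ = F·x = [-1, 0, -7]
P̄ = F·P·Fᵀ + Q = [32 0 16; 0 3 0; 16 0 23]
S = H·P̄·Hᵀ + R = [158]
K = P̄·Hᵀ·S⁻¹ = [-8/79; 3/79; 37/158]
x' − x̄ = [-168/79, 63/79, 777/158] = K·y
y = (KᵀK)⁻¹·Kᵀ·(x' − x̄) = [21]
z = y + H·x̄ = [21] + [-19] = [2]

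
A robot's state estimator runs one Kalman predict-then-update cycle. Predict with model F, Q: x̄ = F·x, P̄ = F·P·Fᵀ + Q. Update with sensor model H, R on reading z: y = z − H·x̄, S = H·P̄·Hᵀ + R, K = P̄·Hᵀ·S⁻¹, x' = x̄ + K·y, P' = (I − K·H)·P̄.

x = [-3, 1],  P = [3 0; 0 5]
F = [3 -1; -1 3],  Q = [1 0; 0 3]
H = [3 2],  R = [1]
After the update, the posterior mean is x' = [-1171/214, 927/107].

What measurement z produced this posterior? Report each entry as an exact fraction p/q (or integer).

z = [1]

x̄ = F·x = [-10, 6]
P̄ = F·P·Fᵀ + Q = [33 -24; -24 51]
S = H·P̄·Hᵀ + R = [214]
K = P̄·Hᵀ·S⁻¹ = [51/214; 15/107]
x' − x̄ = [969/214, 285/107] = K·y
y = (KᵀK)⁻¹·Kᵀ·(x' − x̄) = [19]
z = y + H·x̄ = [19] + [-18] = [1]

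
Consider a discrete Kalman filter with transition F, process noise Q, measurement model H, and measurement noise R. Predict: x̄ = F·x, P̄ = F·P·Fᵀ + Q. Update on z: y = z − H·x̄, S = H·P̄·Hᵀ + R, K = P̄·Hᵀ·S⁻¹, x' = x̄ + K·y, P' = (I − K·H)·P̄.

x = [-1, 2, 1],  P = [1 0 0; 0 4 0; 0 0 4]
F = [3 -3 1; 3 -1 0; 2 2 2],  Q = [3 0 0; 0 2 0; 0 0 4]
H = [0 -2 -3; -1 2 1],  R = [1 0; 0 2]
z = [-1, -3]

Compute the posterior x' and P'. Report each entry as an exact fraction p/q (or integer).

x̄ = F·x = [-8, -5, 4]
P̄ = F·P·Fᵀ + Q = [52 21 -10; 21 15 -2; -10 -2 40]
y = z − H·x̄ = [1, -5]
S = H·P̄·Hᵀ + R = [397 -152; -152 82]
K = P̄·Hᵀ·S⁻¹ = [-2012/4725 -4882/4725; -452/4725 -869/9450; -4/15 1/15]
x' = x̄ + K·y = [-5134/1575, -14603/3150, 17/5]
P' = (I − K·H)·P̄ = [123916/4725 85111/4725 -178/15; 85111/4725 126137/9450 -133/15; -178/15 -133/15 6]

x' = [-5134/1575, -14603/3150, 17/5]
P' = [123916/4725 85111/4725 -178/15; 85111/4725 126137/9450 -133/15; -178/15 -133/15 6]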